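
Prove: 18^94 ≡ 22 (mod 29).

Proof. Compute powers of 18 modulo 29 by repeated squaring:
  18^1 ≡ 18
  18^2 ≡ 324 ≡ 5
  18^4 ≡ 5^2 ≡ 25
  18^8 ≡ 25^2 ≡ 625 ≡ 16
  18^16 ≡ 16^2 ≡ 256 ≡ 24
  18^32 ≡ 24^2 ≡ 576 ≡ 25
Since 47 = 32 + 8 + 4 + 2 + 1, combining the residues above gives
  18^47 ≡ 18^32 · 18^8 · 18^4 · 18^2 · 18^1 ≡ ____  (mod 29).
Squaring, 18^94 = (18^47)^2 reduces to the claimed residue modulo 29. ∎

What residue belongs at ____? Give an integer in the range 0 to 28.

18^32 · 18^8 · 18^4 · 18^2 · 18^1 ≡ 25 · 16 · 25 · 5 · 18 = 900000.
900000 mod 29 = 14, so 18^47 ≡ 14 (mod 29).

14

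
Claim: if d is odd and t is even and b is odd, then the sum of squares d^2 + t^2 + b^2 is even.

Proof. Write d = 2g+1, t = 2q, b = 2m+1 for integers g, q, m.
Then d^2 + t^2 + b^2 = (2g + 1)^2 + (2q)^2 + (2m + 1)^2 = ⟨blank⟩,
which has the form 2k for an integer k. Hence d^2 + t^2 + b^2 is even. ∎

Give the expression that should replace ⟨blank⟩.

(2g + 1)^2 + (2q)^2 + (2m + 1)^2 = 4g^2 + 4g + 4m^2 + 4m + 4q^2 + 2
= 2(2g^2 + 2g + 2m^2 + 2m + 2q^2 + 1).
Since 2g^2 + 2g + 2m^2 + 2m + 2q^2 + 1 is an integer, the sum of squares is of the form 2k for an integer k.

2(2g^2 + 2g + 2m^2 + 2m + 2q^2 + 1)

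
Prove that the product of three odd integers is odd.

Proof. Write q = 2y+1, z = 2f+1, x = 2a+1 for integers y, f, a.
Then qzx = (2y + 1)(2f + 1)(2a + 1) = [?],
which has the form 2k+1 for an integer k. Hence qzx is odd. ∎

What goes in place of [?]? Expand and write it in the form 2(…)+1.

2(4afy + 2af + 2ay + a + 2fy + f + y) + 1

(2y + 1)(2f + 1)(2a + 1) = 8afy + 4af + 4ay + 2a + 4fy + 2f + 2y + 1
= 2(4afy + 2af + 2ay + a + 2fy + f + y) + 1.
Since 4afy + 2af + 2ay + a + 2fy + f + y is an integer, the product is of the form 2k+1 for an integer k.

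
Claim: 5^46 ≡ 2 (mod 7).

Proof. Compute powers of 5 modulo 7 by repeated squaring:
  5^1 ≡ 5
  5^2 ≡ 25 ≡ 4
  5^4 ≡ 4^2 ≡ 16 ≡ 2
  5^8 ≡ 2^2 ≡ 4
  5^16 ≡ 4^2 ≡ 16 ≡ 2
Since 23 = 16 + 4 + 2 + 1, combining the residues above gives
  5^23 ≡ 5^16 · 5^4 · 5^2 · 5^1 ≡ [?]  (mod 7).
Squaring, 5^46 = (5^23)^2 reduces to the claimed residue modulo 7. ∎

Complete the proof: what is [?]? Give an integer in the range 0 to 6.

Multiply the listed residues: 2 · 2 · 4 · 5 = 4 → 16 → 80.
Reducing modulo 7: 80 = 11·7 + 3, so 5^23 ≡ 3.

3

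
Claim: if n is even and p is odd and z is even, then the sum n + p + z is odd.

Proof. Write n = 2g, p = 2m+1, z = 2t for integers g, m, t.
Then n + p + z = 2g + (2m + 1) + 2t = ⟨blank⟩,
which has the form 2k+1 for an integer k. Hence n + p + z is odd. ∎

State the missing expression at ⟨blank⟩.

2(g + m + t) + 1

Expanding: 2g + (2m + 1) + 2t = 2g + 2m + 2t + 1.
Every term except the constant is even, so this is 2(g + m + t) + 1,
and g + m + t ∈ ℤ gives the required form.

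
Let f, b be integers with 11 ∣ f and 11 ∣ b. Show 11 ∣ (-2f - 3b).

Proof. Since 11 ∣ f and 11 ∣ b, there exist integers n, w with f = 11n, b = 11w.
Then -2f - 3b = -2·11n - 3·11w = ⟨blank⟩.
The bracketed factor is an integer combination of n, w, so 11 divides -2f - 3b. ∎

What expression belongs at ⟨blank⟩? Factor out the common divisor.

Pull the common 11 out of every term: -2·11n - 3·11w = 11(-2n - 3w).
-2n - 3w is an integer, which exhibits the divisibility.

11(-2n - 3w)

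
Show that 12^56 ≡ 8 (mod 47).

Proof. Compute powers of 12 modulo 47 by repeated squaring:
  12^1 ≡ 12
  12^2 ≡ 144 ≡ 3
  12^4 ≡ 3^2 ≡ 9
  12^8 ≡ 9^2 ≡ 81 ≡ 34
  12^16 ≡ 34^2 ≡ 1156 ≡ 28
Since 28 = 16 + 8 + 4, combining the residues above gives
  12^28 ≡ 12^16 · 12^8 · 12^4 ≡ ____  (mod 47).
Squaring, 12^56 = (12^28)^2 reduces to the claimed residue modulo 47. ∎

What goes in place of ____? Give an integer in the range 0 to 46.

12^16 · 12^8 · 12^4 ≡ 28 · 34 · 9 = 8568.
8568 mod 47 = 14, so 12^28 ≡ 14 (mod 47).

14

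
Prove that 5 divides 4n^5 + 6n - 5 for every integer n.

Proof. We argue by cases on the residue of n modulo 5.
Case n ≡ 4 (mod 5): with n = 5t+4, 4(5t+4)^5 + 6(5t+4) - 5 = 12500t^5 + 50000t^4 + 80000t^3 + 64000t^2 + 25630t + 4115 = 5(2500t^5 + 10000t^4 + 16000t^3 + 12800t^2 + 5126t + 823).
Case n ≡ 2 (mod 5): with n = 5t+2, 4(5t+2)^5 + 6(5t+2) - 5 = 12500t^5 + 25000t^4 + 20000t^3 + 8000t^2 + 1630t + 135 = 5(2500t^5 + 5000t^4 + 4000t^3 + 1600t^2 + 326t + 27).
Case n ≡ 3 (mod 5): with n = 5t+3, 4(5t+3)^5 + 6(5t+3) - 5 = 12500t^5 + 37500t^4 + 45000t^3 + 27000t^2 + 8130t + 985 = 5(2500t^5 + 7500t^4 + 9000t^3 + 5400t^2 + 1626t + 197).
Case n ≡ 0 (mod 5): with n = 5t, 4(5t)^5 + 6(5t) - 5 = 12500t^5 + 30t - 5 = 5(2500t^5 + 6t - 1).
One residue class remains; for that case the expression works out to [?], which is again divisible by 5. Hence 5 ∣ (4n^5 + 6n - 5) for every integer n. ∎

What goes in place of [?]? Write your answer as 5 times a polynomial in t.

Only n ≡ 1 (mod 5) is unaccounted for. Put n = 5t+1:
4(5t+1)^5 + 6(5t+1) - 5 expands to 12500t^5 + 12500t^4 + 5000t^3 + 1000t^2 + 130t + 5,
and factoring out 5 leaves 5(2500t^5 + 2500t^4 + 1000t^3 + 200t^2 + 26t + 1).

5(2500t^5 + 2500t^4 + 1000t^3 + 200t^2 + 26t + 1)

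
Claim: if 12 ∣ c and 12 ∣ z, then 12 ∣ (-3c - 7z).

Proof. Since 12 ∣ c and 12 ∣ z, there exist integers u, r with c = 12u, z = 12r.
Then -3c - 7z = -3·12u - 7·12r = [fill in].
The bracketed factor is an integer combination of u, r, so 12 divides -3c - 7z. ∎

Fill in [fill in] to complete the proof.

Pull the common 12 out of every term: -3·12u - 7·12r = 12(-7r - 3u).
-7r - 3u is an integer, which exhibits the divisibility.

12(-7r - 3u)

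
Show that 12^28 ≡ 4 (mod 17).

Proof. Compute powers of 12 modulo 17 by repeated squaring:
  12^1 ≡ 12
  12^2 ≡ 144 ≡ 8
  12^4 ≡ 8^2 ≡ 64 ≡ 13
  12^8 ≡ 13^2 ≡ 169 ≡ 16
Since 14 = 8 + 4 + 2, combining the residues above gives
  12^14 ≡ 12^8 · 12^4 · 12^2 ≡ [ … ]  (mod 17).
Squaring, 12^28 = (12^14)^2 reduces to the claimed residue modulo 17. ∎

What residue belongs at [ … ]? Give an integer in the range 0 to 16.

15

Multiply the listed residues: 16 · 13 · 8 = 208 → 1664.
Reducing modulo 17: 1664 = 97·17 + 15, so 12^14 ≡ 15.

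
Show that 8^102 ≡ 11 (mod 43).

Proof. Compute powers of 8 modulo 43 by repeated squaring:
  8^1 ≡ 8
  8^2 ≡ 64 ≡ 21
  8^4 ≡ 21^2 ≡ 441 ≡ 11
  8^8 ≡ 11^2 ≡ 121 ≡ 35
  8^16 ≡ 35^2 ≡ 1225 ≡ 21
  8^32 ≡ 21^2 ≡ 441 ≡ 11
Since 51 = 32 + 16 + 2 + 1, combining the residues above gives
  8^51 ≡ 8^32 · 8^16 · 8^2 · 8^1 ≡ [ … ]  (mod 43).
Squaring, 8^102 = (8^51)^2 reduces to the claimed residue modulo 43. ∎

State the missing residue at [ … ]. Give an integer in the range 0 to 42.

Multiply the listed residues: 11 · 21 · 21 · 8 = 231 → 4851 → 38808.
Reducing modulo 43: 38808 = 902·43 + 22, so 8^51 ≡ 22.

22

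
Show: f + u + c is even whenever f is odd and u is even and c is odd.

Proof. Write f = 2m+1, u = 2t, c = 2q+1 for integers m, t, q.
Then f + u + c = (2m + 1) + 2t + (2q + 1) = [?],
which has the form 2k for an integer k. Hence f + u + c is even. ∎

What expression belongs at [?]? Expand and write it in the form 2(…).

2(m + q + t + 1)

(2m + 1) + 2t + (2q + 1) = 2m + 2q + 2t + 2
= 2(m + q + t + 1).
Since m + q + t + 1 is an integer, the sum is of the form 2k for an integer k.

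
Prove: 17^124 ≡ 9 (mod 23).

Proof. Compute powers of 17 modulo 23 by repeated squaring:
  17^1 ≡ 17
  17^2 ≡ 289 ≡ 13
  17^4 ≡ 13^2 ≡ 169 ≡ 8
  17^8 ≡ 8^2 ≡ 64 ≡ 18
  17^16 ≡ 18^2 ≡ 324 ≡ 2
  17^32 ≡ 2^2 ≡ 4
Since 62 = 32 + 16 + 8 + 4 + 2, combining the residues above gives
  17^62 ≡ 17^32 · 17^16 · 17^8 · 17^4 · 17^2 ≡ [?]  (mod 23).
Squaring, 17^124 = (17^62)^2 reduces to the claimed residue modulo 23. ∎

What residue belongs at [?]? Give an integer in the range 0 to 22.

3

Multiply the listed residues: 4 · 2 · 18 · 8 · 13 = 8 → 144 → 1152 → 14976.
Reducing modulo 23: 14976 = 651·23 + 3, so 17^62 ≡ 3.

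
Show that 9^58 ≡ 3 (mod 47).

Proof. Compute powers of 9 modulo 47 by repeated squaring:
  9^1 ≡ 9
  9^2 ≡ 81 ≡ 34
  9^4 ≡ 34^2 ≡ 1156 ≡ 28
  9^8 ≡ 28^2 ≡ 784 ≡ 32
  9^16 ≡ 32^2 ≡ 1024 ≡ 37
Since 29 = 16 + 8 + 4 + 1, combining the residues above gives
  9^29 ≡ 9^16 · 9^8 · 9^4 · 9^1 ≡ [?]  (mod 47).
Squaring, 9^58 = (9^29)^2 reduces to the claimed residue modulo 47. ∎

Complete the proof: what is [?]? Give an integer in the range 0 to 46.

12

9^16 · 9^8 · 9^4 · 9^1 ≡ 37 · 32 · 28 · 9 = 298368.
298368 mod 47 = 12, so 9^29 ≡ 12 (mod 47).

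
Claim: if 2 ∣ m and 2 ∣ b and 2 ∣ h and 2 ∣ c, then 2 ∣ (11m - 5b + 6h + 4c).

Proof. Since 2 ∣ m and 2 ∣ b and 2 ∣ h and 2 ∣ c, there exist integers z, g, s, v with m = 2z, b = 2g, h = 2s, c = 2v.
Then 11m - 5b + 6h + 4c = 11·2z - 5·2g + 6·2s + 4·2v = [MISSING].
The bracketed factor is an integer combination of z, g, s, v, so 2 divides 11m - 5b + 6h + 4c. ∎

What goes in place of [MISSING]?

Pull the common 2 out of every term: 11·2z - 5·2g + 6·2s + 4·2v = 2(-5g + 6s + 4v + 11z).
-5g + 6s + 4v + 11z is an integer, which exhibits the divisibility.

2(-5g + 6s + 4v + 11z)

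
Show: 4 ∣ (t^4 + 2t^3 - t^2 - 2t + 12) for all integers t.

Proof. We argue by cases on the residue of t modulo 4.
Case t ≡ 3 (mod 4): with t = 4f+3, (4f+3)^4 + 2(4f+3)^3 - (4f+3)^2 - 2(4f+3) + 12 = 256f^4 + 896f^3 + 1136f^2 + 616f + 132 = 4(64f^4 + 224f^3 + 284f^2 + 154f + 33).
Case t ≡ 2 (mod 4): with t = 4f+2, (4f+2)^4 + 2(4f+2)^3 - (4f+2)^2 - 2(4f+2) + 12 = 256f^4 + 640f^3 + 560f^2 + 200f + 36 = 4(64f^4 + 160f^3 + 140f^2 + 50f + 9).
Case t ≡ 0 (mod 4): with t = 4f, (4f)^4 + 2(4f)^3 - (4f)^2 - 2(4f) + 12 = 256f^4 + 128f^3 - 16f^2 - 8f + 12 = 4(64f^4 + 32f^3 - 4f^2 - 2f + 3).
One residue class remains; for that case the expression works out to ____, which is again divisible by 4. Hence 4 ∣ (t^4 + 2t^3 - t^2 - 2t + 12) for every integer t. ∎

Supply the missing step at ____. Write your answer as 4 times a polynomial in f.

4(64f^4 + 96f^3 + 44f^2 + 6f + 3)

The residues treated are {3, 2, 0}, so the missing case is t ≡ 1 (mod 4); write t = 4f+1.
Then (4f+1)^4 + 2(4f+1)^3 - (4f+1)^2 - 2(4f+1) + 12 = 256f^4 + 384f^3 + 176f^2 + 24f + 12 = 4(64f^4 + 96f^3 + 44f^2 + 6f + 3).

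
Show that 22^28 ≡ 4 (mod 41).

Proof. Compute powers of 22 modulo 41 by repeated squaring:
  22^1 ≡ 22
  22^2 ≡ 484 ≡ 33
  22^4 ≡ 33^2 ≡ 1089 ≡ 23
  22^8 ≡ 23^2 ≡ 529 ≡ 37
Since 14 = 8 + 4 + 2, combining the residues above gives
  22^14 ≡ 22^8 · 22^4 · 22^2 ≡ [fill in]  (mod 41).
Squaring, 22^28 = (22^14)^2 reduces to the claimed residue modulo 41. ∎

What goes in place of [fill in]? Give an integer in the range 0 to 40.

Multiply the listed residues: 37 · 23 · 33 = 851 → 28083.
Reducing modulo 41: 28083 = 684·41 + 39, so 22^14 ≡ 39.

39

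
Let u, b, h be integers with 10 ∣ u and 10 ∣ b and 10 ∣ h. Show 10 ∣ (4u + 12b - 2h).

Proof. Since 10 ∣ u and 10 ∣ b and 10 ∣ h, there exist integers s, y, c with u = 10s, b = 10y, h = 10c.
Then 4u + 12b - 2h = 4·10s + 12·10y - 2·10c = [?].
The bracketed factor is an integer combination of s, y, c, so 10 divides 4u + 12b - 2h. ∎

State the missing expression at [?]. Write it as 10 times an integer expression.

Each term has a factor of 10: 4·10s + 12·10y - 2·10c = 10·(-2c + 4s + 12y).
Since -2c + 4s + 12y is an integer, 10 ∣ (4u + 12b - 2h).

10(-2c + 4s + 12y)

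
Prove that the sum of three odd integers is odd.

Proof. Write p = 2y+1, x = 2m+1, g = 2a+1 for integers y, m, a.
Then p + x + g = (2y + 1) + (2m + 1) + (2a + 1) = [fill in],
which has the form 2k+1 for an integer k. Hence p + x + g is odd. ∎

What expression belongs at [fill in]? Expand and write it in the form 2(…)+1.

Expanding: (2y + 1) + (2m + 1) + (2a + 1) = 2a + 2m + 2y + 3.
Every term except the constant is even, so this is 2(a + m + y + 1) + 1,
and a + m + y + 1 ∈ ℤ gives the required form.

2(a + m + y + 1) + 1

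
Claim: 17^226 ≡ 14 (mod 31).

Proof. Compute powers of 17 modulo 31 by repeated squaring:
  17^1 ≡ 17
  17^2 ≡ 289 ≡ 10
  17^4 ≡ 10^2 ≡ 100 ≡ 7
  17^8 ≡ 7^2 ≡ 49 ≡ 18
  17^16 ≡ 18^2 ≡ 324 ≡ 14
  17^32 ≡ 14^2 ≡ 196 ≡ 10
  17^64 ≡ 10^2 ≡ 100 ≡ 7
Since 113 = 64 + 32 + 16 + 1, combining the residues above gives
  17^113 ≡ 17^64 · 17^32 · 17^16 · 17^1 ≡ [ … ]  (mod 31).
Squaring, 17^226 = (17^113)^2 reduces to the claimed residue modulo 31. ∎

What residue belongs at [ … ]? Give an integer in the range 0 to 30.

13

Multiply the listed residues: 7 · 10 · 14 · 17 = 70 → 980 → 16660.
Reducing modulo 31: 16660 = 537·31 + 13, so 17^113 ≡ 13.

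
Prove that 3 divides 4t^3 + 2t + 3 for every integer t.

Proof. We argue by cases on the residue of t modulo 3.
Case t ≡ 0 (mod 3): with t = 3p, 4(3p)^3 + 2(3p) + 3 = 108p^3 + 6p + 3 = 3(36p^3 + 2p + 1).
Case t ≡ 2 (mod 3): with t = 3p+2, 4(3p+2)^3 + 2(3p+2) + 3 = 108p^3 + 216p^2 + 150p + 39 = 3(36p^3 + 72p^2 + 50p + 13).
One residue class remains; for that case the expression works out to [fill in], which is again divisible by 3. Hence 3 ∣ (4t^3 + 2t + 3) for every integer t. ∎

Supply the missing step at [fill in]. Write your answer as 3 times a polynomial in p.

3(36p^3 + 36p^2 + 14p + 3)

The residues treated are {0, 2}, so the missing case is t ≡ 1 (mod 3); write t = 3p+1.
Then 4(3p+1)^3 + 2(3p+1) + 3 = 108p^3 + 108p^2 + 42p + 9 = 3(36p^3 + 36p^2 + 14p + 3).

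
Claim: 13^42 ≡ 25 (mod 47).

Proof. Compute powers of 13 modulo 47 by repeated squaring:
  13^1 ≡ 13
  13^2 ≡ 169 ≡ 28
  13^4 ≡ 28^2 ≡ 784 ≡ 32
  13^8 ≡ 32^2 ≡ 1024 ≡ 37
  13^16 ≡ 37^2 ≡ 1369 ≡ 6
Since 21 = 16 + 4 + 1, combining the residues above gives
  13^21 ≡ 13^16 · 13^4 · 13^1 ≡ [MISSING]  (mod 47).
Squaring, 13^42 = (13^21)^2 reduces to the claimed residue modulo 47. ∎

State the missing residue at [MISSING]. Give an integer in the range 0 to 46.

5

13^16 · 13^4 · 13^1 ≡ 6 · 32 · 13 = 2496.
2496 mod 47 = 5, so 13^21 ≡ 5 (mod 47).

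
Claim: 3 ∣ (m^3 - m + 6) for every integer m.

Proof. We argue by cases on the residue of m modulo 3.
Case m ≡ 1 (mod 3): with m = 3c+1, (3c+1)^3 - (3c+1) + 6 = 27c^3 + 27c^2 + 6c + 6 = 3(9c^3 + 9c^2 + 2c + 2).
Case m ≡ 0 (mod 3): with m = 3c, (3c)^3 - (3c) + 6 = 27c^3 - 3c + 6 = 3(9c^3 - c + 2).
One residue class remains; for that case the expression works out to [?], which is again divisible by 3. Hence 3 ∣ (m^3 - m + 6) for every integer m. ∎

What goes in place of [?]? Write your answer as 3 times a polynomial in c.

The residues treated are {1, 0}, so the missing case is m ≡ 2 (mod 3); write m = 3c+2.
Then (3c+2)^3 - (3c+2) + 6 = 27c^3 + 54c^2 + 33c + 12 = 3(9c^3 + 18c^2 + 11c + 4).

3(9c^3 + 18c^2 + 11c + 4)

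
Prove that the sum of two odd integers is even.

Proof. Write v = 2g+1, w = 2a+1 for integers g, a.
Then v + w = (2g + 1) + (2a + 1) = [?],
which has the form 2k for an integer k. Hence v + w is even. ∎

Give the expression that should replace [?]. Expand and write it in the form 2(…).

Expanding: (2g + 1) + (2a + 1) = 2a + 2g + 2.
Every term is even; pulling out the factor of 2 gives 2(a + g + 1).

2(a + g + 1)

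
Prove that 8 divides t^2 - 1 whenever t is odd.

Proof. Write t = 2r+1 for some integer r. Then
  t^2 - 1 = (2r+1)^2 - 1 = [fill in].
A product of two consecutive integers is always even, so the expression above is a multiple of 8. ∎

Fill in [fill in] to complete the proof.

(2r+1)^2 - 1 = 4r^2 + 4r + 1 - 1 = 4r^2 + 4r = 4r(r+1).
Since r and r+1 are consecutive, r(r+1) is even, and 4·(even) is a multiple of 8.

4r(r + 1)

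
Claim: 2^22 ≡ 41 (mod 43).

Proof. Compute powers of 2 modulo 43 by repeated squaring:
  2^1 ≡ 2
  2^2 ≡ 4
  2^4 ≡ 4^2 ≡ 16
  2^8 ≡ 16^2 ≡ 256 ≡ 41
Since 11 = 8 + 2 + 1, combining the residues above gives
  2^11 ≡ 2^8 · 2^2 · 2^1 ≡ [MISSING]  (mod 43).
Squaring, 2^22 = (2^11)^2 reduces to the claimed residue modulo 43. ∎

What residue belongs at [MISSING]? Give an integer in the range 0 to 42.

Multiply the listed residues: 41 · 4 · 2 = 164 → 328.
Reducing modulo 43: 328 = 7·43 + 27, so 2^11 ≡ 27.

27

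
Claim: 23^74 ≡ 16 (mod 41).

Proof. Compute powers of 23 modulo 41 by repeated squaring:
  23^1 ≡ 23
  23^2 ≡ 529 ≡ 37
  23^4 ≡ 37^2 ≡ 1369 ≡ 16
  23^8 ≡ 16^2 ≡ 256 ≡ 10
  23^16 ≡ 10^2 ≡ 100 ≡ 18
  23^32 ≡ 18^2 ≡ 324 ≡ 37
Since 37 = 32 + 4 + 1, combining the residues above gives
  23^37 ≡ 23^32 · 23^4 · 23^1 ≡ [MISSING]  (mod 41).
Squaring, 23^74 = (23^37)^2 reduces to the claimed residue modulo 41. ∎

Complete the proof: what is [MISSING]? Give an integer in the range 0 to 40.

4

23^32 · 23^4 · 23^1 ≡ 37 · 16 · 23 = 13616.
13616 mod 41 = 4, so 23^37 ≡ 4 (mod 41).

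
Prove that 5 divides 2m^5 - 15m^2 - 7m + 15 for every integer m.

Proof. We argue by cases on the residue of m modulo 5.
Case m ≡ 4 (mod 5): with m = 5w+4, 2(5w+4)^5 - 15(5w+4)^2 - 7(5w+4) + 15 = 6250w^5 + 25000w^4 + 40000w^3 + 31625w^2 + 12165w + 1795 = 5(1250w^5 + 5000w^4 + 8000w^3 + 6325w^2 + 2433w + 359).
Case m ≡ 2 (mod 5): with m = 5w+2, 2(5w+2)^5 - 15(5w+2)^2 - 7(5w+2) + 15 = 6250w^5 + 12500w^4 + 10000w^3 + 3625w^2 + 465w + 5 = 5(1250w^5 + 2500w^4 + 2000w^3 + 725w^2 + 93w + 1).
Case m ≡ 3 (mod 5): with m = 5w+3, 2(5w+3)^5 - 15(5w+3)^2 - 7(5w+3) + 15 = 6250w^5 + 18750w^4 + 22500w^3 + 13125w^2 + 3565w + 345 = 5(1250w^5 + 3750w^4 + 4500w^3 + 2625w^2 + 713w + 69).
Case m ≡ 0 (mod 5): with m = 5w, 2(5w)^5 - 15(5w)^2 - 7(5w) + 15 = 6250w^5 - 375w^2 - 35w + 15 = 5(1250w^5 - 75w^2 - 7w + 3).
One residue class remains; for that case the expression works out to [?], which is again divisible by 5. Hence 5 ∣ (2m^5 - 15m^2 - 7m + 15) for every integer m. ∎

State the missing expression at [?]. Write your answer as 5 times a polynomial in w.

5(1250w^5 + 1250w^4 + 500w^3 + 25w^2 - 27w - 1)

The residues treated are {4, 2, 3, 0}, so the missing case is m ≡ 1 (mod 5); write m = 5w+1.
Then 2(5w+1)^5 - 15(5w+1)^2 - 7(5w+1) + 15 = 6250w^5 + 6250w^4 + 2500w^3 + 125w^2 - 135w - 5 = 5(1250w^5 + 1250w^4 + 500w^3 + 25w^2 - 27w - 1).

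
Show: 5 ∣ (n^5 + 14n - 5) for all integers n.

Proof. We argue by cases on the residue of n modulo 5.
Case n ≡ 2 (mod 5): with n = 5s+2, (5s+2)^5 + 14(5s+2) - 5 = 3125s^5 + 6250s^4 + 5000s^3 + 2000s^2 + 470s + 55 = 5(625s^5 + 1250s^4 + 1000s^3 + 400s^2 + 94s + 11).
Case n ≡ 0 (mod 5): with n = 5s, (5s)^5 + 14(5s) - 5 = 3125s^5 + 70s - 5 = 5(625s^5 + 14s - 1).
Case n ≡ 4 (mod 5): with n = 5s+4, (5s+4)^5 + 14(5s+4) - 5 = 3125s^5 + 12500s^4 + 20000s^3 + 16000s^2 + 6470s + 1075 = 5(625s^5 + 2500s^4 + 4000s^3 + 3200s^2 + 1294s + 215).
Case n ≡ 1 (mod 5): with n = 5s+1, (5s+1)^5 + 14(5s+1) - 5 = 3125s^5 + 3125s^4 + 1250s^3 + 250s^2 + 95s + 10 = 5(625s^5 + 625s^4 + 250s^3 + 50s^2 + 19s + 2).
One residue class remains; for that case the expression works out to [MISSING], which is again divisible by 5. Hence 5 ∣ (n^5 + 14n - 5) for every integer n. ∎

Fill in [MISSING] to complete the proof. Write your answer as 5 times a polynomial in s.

5(625s^5 + 1875s^4 + 2250s^3 + 1350s^2 + 419s + 56)

Only n ≡ 3 (mod 5) is unaccounted for. Put n = 5s+3:
(5s+3)^5 + 14(5s+3) - 5 expands to 3125s^5 + 9375s^4 + 11250s^3 + 6750s^2 + 2095s + 280,
and factoring out 5 leaves 5(625s^5 + 1875s^4 + 2250s^3 + 1350s^2 + 419s + 56).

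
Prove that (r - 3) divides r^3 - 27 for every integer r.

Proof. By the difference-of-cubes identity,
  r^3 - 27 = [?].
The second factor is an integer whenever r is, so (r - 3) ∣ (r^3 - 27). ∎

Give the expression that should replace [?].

(r - 3)(r^2 + 3r + 9)

a^3 - b^3 = (a - b)(a^2 + ab + b^2). With a = r, b = 3:
r^3 - 27 = (r - 3)(r^2 + 3r + 9).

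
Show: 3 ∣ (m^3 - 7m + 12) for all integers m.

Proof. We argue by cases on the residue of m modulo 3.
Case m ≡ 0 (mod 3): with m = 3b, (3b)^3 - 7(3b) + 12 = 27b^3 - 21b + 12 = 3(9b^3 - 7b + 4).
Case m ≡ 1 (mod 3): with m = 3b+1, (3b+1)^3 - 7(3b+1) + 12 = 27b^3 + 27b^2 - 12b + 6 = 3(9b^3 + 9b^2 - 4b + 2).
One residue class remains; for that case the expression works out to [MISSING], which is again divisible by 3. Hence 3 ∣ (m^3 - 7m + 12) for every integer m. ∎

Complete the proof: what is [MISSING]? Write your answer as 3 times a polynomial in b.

3(9b^3 + 18b^2 + 5b + 2)

Only m ≡ 2 (mod 3) is unaccounted for. Put m = 3b+2:
(3b+2)^3 - 7(3b+2) + 12 expands to 27b^3 + 54b^2 + 15b + 6,
and factoring out 3 leaves 3(9b^3 + 18b^2 + 5b + 2).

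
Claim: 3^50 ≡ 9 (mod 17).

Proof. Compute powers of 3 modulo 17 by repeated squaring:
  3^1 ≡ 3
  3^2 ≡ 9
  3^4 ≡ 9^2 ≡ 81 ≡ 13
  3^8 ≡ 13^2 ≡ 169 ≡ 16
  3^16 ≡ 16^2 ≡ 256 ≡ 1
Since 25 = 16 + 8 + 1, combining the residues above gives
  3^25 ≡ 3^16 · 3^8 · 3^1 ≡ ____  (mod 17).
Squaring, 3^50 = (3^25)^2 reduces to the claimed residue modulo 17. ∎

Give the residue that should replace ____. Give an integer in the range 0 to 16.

Multiply the listed residues: 1 · 16 · 3 = 16 → 48.
Reducing modulo 17: 48 = 2·17 + 14, so 3^25 ≡ 14.

14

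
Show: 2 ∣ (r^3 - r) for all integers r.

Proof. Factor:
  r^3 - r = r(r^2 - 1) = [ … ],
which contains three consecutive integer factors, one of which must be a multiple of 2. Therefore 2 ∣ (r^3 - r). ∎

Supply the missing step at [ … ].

r(r^2 - 1) = r(r - 1)(r + 1) = (r - 1)r(r + 1).
These three factors are consecutive integers, so their product is divisible by 2.

(r - 1)r(r + 1)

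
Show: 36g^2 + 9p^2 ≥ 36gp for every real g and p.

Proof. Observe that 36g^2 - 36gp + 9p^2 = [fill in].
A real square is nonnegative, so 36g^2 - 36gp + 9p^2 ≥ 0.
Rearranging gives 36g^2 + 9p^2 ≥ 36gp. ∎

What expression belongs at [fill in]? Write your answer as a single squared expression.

36g^2 - 36gp + 9p^2 is a perfect-square trinomial: the outer terms are (6g)^2 and (3p)^2, and the cross term is -2·6g·3p.
So 36g^2 - 36gp + 9p^2 = (6g - 3p)^2 ≥ 0.

(6g - 3p)^2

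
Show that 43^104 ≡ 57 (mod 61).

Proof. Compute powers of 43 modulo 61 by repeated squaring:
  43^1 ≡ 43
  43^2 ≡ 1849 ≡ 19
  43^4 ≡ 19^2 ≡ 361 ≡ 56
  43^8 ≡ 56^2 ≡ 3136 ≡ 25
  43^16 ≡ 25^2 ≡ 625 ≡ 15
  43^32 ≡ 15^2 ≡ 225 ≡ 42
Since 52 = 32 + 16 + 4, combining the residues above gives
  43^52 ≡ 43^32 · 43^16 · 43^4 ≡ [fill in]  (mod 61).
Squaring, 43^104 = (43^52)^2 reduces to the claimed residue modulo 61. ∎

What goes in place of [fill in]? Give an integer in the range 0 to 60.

43^32 · 43^16 · 43^4 ≡ 42 · 15 · 56 = 35280.
35280 mod 61 = 22, so 43^52 ≡ 22 (mod 61).

22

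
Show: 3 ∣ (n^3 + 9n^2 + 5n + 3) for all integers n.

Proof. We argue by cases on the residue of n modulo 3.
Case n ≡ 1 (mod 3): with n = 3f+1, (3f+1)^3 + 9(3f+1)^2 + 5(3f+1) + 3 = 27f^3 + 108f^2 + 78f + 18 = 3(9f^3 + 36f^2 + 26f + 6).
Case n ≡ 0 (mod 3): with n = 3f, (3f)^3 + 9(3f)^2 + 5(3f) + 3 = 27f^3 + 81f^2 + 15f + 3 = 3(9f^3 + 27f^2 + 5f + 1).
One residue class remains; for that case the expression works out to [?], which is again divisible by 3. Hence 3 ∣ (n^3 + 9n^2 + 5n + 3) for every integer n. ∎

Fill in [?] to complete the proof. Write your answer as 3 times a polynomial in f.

3(9f^3 + 45f^2 + 53f + 19)

The residues treated are {1, 0}, so the missing case is n ≡ 2 (mod 3); write n = 3f+2.
Then (3f+2)^3 + 9(3f+2)^2 + 5(3f+2) + 3 = 27f^3 + 135f^2 + 159f + 57 = 3(9f^3 + 45f^2 + 53f + 19).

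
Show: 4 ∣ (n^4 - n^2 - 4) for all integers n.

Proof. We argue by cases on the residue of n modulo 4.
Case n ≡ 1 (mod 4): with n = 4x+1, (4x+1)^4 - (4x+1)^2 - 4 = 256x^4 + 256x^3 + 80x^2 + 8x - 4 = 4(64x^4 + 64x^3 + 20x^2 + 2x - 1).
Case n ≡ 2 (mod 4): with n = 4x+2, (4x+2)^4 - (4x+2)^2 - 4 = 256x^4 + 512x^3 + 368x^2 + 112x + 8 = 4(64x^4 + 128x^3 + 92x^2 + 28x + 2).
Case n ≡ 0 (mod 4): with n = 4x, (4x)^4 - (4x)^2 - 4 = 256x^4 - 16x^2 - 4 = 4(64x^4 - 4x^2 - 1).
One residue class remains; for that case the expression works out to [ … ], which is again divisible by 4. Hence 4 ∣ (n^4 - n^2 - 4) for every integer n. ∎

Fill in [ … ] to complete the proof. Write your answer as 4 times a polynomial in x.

4(64x^4 + 192x^3 + 212x^2 + 102x + 17)

The residues treated are {1, 2, 0}, so the missing case is n ≡ 3 (mod 4); write n = 4x+3.
Then (4x+3)^4 - (4x+3)^2 - 4 = 256x^4 + 768x^3 + 848x^2 + 408x + 68 = 4(64x^4 + 192x^3 + 212x^2 + 102x + 17).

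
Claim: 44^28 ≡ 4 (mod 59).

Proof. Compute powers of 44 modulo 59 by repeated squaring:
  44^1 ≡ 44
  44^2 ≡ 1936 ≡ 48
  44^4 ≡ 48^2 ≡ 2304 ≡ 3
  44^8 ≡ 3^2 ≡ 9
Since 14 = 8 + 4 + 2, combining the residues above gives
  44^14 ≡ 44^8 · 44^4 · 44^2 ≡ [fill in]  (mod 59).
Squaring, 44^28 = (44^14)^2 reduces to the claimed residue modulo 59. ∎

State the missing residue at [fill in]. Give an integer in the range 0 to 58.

57

44^8 · 44^4 · 44^2 ≡ 9 · 3 · 48 = 1296.
1296 mod 59 = 57, so 44^14 ≡ 57 (mod 59).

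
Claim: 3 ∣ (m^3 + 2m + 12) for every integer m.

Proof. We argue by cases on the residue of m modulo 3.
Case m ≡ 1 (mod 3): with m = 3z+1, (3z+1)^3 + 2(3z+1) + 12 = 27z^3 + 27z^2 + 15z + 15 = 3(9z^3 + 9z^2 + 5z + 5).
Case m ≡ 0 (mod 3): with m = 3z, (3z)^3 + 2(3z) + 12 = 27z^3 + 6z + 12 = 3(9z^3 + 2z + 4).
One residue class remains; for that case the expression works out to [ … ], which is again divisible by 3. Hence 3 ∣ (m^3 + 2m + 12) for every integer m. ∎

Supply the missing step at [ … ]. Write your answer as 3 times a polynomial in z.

3(9z^3 + 18z^2 + 14z + 8)

The residues treated are {1, 0}, so the missing case is m ≡ 2 (mod 3); write m = 3z+2.
Then (3z+2)^3 + 2(3z+2) + 12 = 27z^3 + 54z^2 + 42z + 24 = 3(9z^3 + 18z^2 + 14z + 8).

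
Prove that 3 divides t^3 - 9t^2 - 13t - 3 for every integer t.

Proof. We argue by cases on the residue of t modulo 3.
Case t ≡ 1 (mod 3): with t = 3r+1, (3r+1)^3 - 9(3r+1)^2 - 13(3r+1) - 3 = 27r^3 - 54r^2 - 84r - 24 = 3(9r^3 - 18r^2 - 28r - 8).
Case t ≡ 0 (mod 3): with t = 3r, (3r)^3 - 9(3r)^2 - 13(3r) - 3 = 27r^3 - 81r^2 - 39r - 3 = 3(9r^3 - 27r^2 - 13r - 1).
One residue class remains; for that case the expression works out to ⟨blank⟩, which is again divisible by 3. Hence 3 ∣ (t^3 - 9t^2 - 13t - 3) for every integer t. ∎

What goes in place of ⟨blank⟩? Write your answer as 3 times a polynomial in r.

The residues treated are {1, 0}, so the missing case is t ≡ 2 (mod 3); write t = 3r+2.
Then (3r+2)^3 - 9(3r+2)^2 - 13(3r+2) - 3 = 27r^3 - 27r^2 - 111r - 57 = 3(9r^3 - 9r^2 - 37r - 19).

3(9r^3 - 9r^2 - 37r - 19)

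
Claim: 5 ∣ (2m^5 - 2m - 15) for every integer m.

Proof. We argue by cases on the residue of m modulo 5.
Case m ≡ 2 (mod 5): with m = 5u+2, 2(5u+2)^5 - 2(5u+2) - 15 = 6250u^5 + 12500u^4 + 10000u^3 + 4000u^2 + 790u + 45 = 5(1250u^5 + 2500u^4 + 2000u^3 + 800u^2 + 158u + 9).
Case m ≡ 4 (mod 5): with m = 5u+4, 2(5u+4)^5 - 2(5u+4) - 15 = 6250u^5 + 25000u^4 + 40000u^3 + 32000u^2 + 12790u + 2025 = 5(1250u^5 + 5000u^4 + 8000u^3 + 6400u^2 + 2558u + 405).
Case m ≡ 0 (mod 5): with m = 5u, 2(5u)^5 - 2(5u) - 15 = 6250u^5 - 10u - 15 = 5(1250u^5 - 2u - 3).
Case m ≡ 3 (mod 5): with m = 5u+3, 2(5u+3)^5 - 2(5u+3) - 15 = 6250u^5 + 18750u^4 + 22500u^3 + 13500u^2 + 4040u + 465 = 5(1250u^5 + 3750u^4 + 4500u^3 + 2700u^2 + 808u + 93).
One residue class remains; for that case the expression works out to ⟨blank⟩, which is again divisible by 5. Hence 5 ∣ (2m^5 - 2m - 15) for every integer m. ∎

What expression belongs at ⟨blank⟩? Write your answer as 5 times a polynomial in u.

5(1250u^5 + 1250u^4 + 500u^3 + 100u^2 + 8u - 3)

The residues treated are {2, 4, 0, 3}, so the missing case is m ≡ 1 (mod 5); write m = 5u+1.
Then 2(5u+1)^5 - 2(5u+1) - 15 = 6250u^5 + 6250u^4 + 2500u^3 + 500u^2 + 40u - 15 = 5(1250u^5 + 1250u^4 + 500u^3 + 100u^2 + 8u - 3).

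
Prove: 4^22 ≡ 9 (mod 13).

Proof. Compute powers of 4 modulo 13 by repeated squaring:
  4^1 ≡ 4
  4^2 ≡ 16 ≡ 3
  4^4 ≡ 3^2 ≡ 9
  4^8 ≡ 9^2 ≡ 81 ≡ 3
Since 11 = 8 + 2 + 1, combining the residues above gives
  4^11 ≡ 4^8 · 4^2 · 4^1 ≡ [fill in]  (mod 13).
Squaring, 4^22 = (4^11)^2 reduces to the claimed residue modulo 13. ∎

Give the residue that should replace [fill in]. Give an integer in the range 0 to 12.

4^8 · 4^2 · 4^1 ≡ 3 · 3 · 4 = 36.
36 mod 13 = 10, so 4^11 ≡ 10 (mod 13).

10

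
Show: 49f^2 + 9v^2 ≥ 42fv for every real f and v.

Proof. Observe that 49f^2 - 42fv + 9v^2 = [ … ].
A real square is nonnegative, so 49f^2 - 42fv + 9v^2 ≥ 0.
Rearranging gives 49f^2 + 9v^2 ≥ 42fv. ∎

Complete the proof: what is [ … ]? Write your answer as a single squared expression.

The leading and trailing coefficients are 7^2 and 3^2, and 42 = 2·7·3, so the trinomial is (7f - 3v)^2.
Hence 49f^2 - 42fv + 9v^2 ≥ 0.

(7f - 3v)^2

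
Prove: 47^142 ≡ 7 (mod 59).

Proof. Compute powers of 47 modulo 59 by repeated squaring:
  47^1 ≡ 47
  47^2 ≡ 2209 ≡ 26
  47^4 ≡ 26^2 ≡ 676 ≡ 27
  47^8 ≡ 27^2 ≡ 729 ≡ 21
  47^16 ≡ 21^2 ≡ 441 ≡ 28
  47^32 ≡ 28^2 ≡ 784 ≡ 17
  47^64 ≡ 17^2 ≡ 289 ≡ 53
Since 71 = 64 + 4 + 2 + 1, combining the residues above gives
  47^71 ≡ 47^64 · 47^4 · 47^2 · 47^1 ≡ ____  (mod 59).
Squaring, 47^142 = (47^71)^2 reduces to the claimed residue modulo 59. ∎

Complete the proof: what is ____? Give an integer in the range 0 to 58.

47^64 · 47^4 · 47^2 · 47^1 ≡ 53 · 27 · 26 · 47 = 1748682.
1748682 mod 59 = 40, so 47^71 ≡ 40 (mod 59).

40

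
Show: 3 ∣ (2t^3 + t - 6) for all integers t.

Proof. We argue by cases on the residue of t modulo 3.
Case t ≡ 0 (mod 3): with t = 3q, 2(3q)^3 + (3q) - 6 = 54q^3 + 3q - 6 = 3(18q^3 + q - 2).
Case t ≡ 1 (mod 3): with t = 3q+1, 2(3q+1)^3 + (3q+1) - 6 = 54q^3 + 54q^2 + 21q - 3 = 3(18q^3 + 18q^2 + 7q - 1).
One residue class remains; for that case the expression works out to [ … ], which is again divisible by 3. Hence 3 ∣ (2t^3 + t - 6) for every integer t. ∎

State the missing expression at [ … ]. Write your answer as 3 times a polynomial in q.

The residues treated are {0, 1}, so the missing case is t ≡ 2 (mod 3); write t = 3q+2.
Then 2(3q+2)^3 + (3q+2) - 6 = 54q^3 + 108q^2 + 75q + 12 = 3(18q^3 + 36q^2 + 25q + 4).

3(18q^3 + 36q^2 + 25q + 4)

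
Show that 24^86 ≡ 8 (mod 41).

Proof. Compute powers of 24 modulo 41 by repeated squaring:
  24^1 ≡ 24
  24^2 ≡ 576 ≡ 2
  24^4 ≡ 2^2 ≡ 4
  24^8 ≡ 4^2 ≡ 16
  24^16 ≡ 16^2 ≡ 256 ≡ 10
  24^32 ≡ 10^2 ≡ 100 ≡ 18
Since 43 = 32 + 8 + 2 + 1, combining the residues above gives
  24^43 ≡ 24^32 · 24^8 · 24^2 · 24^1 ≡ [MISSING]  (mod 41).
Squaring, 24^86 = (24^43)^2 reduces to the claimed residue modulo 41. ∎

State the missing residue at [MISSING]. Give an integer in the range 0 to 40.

Multiply the listed residues: 18 · 16 · 2 · 24 = 288 → 576 → 13824.
Reducing modulo 41: 13824 = 337·41 + 7, so 24^43 ≡ 7.

7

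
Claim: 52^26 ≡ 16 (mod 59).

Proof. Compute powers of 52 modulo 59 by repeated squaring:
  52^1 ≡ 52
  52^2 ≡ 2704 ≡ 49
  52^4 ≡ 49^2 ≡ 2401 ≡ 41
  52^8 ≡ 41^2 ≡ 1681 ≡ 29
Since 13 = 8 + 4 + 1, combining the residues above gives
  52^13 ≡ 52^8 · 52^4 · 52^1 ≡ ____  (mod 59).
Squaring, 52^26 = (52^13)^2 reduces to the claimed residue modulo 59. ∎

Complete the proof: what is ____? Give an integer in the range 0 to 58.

55

52^8 · 52^4 · 52^1 ≡ 29 · 41 · 52 = 61828.
61828 mod 59 = 55, so 52^13 ≡ 55 (mod 59).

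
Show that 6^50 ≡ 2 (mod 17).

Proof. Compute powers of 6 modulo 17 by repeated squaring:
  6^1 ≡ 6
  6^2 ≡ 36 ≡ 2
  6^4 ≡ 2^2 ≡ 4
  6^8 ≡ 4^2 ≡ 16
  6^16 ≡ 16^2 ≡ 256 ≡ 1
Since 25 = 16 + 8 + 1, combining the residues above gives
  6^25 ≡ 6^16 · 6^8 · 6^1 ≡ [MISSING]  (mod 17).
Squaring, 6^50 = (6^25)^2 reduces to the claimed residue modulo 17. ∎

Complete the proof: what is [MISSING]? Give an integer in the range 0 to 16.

Multiply the listed residues: 1 · 16 · 6 = 16 → 96.
Reducing modulo 17: 96 = 5·17 + 11, so 6^25 ≡ 11.

11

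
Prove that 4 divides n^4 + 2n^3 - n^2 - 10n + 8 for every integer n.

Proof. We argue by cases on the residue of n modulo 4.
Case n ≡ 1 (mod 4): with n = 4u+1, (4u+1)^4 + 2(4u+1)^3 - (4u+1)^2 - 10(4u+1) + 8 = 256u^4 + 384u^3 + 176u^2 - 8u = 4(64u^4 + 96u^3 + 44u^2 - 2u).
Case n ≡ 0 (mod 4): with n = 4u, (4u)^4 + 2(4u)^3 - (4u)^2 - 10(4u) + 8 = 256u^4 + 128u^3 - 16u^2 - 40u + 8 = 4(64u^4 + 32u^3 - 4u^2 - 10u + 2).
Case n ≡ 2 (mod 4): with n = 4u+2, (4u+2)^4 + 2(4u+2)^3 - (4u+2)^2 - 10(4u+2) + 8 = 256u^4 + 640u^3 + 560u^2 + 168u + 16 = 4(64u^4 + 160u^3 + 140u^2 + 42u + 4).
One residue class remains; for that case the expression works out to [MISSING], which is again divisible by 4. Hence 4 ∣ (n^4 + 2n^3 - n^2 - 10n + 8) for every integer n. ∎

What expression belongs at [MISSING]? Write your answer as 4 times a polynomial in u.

Only n ≡ 3 (mod 4) is unaccounted for. Put n = 4u+3:
(4u+3)^4 + 2(4u+3)^3 - (4u+3)^2 - 10(4u+3) + 8 expands to 256u^4 + 896u^3 + 1136u^2 + 584u + 104,
and factoring out 4 leaves 4(64u^4 + 224u^3 + 284u^2 + 146u + 26).

4(64u^4 + 224u^3 + 284u^2 + 146u + 26)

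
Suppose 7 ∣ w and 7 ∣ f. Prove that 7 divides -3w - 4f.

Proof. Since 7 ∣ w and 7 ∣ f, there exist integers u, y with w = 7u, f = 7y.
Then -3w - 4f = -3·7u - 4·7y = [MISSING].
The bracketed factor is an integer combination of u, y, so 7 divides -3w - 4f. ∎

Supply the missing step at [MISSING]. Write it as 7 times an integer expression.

Pull the common 7 out of every term: -3·7u - 4·7y = 7(-3u - 4y).
-3u - 4y is an integer, which exhibits the divisibility.

7(-3u - 4y)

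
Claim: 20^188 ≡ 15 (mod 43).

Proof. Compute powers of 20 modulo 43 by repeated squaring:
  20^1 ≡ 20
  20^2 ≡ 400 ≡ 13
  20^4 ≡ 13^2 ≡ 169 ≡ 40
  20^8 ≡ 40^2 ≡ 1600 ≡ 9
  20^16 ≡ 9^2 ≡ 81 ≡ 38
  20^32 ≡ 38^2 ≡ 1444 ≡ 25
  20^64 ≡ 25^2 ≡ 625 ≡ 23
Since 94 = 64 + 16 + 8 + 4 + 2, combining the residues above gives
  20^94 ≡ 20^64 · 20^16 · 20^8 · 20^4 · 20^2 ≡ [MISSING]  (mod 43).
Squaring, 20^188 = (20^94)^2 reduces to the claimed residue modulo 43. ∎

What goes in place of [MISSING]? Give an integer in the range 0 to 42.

31

20^64 · 20^16 · 20^8 · 20^4 · 20^2 ≡ 23 · 38 · 9 · 40 · 13 = 4090320.
4090320 mod 43 = 31, so 20^94 ≡ 31 (mod 43).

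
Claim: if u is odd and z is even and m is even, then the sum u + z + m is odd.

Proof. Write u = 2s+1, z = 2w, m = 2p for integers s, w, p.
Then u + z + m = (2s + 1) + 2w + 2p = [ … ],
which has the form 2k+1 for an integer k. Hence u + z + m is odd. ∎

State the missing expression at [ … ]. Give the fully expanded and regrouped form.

2(p + s + w) + 1

(2s + 1) + 2w + 2p = 2p + 2s + 2w + 1
= 2(p + s + w) + 1.
Since p + s + w is an integer, the sum is of the form 2k+1 for an integer k.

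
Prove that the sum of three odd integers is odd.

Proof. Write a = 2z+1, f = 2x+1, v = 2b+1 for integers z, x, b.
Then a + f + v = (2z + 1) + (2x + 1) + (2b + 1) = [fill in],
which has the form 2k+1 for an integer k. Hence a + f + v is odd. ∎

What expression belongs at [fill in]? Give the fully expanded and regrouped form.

2(b + x + z + 1) + 1

(2z + 1) + (2x + 1) + (2b + 1) = 2b + 2x + 2z + 3
= 2(b + x + z + 1) + 1.
Since b + x + z + 1 is an integer, the sum is of the form 2k+1 for an integer k.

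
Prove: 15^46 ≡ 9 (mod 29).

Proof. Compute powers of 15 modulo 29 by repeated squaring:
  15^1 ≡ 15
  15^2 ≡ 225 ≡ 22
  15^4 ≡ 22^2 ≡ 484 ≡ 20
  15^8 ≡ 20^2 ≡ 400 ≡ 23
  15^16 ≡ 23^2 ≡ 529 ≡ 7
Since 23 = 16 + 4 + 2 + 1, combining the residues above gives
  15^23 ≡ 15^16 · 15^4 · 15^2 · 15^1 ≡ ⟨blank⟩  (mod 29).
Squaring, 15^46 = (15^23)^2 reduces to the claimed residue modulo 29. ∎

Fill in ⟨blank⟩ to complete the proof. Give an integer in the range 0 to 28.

15^16 · 15^4 · 15^2 · 15^1 ≡ 7 · 20 · 22 · 15 = 46200.
46200 mod 29 = 3, so 15^23 ≡ 3 (mod 29).

3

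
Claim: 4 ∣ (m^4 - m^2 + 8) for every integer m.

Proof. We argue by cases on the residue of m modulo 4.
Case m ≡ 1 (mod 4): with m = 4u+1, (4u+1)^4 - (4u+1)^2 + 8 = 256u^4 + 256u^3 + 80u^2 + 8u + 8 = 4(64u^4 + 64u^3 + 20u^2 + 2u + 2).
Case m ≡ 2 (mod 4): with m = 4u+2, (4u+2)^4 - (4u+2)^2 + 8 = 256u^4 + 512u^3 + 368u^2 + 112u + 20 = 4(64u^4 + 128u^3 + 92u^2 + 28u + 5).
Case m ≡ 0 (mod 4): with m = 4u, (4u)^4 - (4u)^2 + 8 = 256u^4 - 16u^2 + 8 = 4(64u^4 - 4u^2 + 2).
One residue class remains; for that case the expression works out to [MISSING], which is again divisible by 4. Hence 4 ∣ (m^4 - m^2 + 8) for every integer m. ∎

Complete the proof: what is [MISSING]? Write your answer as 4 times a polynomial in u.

4(64u^4 + 192u^3 + 212u^2 + 102u + 20)

Only m ≡ 3 (mod 4) is unaccounted for. Put m = 4u+3:
(4u+3)^4 - (4u+3)^2 + 8 expands to 256u^4 + 768u^3 + 848u^2 + 408u + 80,
and factoring out 4 leaves 4(64u^4 + 192u^3 + 212u^2 + 102u + 20).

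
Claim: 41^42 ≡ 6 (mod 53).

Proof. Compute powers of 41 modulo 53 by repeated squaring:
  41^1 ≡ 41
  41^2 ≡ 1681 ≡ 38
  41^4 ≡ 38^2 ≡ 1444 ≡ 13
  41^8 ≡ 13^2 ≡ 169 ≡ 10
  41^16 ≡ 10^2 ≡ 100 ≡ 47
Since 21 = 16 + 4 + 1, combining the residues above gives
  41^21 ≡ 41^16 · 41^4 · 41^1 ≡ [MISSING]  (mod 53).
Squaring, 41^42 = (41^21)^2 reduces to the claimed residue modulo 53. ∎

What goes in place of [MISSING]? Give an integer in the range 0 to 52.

35

Multiply the listed residues: 47 · 13 · 41 = 611 → 25051.
Reducing modulo 53: 25051 = 472·53 + 35, so 41^21 ≡ 35.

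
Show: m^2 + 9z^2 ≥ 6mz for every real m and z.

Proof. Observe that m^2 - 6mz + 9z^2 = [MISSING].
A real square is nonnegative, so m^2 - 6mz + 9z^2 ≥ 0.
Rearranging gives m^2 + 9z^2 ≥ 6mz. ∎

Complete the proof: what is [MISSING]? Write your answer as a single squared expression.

(m - 3z)^2

The leading and trailing coefficients are 1^2 and 3^2, and 6 = 2·1·3, so the trinomial is (m - 3z)^2.
Hence m^2 - 6mz + 9z^2 ≥ 0.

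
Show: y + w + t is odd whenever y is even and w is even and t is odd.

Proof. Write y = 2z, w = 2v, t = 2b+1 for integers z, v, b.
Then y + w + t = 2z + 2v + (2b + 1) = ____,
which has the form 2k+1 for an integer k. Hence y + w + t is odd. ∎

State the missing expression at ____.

2(b + v + z) + 1

2z + 2v + (2b + 1) = 2b + 2v + 2z + 1
= 2(b + v + z) + 1.
Since b + v + z is an integer, the sum is of the form 2k+1 for an integer k.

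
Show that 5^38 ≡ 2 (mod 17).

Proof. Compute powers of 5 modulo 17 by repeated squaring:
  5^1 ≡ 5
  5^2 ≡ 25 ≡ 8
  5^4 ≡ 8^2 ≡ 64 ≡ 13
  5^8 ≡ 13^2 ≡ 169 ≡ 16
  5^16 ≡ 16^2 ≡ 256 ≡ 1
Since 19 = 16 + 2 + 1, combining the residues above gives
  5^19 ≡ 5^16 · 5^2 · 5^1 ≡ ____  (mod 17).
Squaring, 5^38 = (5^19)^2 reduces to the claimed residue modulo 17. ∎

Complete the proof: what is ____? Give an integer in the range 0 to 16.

6

5^16 · 5^2 · 5^1 ≡ 1 · 8 · 5 = 40.
40 mod 17 = 6, so 5^19 ≡ 6 (mod 17).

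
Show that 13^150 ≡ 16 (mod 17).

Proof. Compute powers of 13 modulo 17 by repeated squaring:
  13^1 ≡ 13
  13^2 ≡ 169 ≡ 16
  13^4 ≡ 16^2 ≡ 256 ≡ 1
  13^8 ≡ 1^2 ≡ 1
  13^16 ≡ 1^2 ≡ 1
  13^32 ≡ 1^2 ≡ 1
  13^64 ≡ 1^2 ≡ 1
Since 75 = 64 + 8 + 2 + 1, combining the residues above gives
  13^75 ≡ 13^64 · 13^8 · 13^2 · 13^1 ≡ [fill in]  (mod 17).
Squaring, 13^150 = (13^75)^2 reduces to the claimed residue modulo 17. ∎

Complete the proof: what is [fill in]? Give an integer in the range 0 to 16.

4

Multiply the listed residues: 1 · 1 · 16 · 13 = 1 → 16 → 208.
Reducing modulo 17: 208 = 12·17 + 4, so 13^75 ≡ 4.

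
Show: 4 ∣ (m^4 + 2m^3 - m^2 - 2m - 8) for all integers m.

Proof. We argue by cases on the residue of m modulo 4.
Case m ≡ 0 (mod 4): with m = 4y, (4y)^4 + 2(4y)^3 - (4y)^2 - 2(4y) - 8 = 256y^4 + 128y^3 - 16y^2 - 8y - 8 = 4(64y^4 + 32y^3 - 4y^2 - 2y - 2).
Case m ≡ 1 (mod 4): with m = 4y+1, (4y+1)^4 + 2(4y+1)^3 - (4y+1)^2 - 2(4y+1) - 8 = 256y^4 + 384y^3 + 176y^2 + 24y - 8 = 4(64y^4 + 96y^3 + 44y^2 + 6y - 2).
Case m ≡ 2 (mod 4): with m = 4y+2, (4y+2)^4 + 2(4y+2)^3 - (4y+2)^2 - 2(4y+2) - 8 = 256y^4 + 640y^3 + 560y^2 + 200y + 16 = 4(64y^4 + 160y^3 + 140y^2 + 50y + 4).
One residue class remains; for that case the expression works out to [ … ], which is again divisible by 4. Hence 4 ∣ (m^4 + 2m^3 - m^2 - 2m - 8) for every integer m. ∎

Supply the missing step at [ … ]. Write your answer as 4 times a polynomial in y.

Only m ≡ 3 (mod 4) is unaccounted for. Put m = 4y+3:
(4y+3)^4 + 2(4y+3)^3 - (4y+3)^2 - 2(4y+3) - 8 expands to 256y^4 + 896y^3 + 1136y^2 + 616y + 112,
and factoring out 4 leaves 4(64y^4 + 224y^3 + 284y^2 + 154y + 28).

4(64y^4 + 224y^3 + 284y^2 + 154y + 28)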